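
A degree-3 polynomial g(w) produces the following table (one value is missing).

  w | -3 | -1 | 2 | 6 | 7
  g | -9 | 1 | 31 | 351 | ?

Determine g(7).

521

The 4 known values determine g uniquely (degree ≤ 3).
L_0(7) = (8)·(5)·(1)/[(-2)·(-5)·(-9)] = -4/9
L_1(7) = (10)·(5)·(1)/[(2)·(-3)·(-7)] = 25/21
L_2(7) = (10)·(8)·(1)/[(5)·(3)·(-4)] = -4/3
L_3(7) = (10)·(8)·(5)/[(9)·(7)·(4)] = 100/63
Sum: (-9)·(-4/9) + 1·(25/21) + 31·(-4/3) + 351·(100/63) = 521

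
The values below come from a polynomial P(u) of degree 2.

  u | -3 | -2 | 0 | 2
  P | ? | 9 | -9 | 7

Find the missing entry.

The 3 known values determine P uniquely (degree ≤ 2).
Evaluate each Lagrange basis at u = -3:
L_0(-3) = (-3)·(-5)/[(-2)·(-4)] = 15/8
L_1(-3) = (-1)·(-5)/[(2)·(-2)] = -5/4
L_2(-3) = (-1)·(-3)/[(4)·(2)] = 3/8
Sum: 9·(15/8) + (-9)·(-5/4) + 7·(3/8) = 123/4

123/4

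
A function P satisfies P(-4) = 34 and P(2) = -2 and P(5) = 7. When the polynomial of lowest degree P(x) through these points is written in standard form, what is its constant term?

Build the Lagrange basis polynomials:
L_0(x) = (x - 2)(x - 5) / [54] = (1/54)x^2 - (7/54)x + 5/27
L_1(x) = (x + 4)(x - 5) / [-18] = -(1/18)x^2 + (1/18)x + 10/9
L_2(x) = (x + 4)(x - 2) / [27] = (1/27)x^2 + (2/27)x - 8/27
P(x) = 34·L_0 + (-2)·L_1 + 7·L_2
Only the constant term is needed; take it from each L_i and combine:
34·(5/27) + (-2)·(10/9) + 7·(-8/27) = 2

2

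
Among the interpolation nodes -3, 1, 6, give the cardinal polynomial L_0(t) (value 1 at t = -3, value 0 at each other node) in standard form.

L_0(t) = (1/36)t^2 - (7/36)t + 1/6

L_0(t) = (t - 1)(t - 6) / [(-4)·(-9)]
       = (t^2 - 7t + 6) / (36)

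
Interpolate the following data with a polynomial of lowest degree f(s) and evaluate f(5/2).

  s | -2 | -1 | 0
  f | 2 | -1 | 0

20

Using Newton's divided-difference form:
f[-2,-1] = (-1 - 2) / (-1 - (-2)) = -3
f[-1,0] = (0 - (-1)) / (0 - (-1)) = 1
f[-2,-1,0] = (1 - (-3)) / (0 - (-2)) = 2
f(5/2) = 2 + (-3)·(9/2) + 2·(9/2)·(7/2) = 20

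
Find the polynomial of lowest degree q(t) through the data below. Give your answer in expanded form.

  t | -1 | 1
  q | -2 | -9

q(t) = -(7/2)t - 11/2

Build the Lagrange basis polynomials:
L_0(t) = (t - 1) / [-2] = -(1/2)t + 1/2
L_1(t) = (t + 1) / [2] = (1/2)t + 1/2
q(t) = (-2)·L_0 + (-9)·L_1
  (-2)·L_0(t) = t - 1
  (-9)·L_1(t) = -(9/2)t - 9/2
Adding term by term: -(7/2)t - 11/2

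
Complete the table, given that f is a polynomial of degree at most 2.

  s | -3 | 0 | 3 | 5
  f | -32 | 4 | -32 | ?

-96

The 3 known values determine f uniquely (degree ≤ 2).
Evaluate each Lagrange basis at s = 5:
L_0(5) = (5)·(2)/[(-3)·(-6)] = 5/9
L_1(5) = (8)·(2)/[(3)·(-3)] = -16/9
L_2(5) = (8)·(5)/[(6)·(3)] = 20/9
Sum: (-32)·(5/9) + 4·(-16/9) + (-32)·(20/9) = -96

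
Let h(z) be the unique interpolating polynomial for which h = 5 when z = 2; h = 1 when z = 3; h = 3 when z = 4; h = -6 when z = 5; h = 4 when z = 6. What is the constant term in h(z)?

L_0(z) = (z - 3)(z - 4)(z - 5)(z - 6) / [24] = (1/24)z^4 - (3/4)z^3 + (119/24)z^2 - (57/4)z + 15
L_1(z) = (z - 2)(z - 4)(z - 5)(z - 6) / [-6] = -(1/6)z^4 + (17/6)z^3 - (52/3)z^2 + (134/3)z - 40
L_2(z) = (z - 2)(z - 3)(z - 5)(z - 6) / [4] = (1/4)z^4 - 4z^3 + (91/4)z^2 - 54z + 45
L_3(z) = (z - 2)(z - 3)(z - 4)(z - 6) / [-6] = -(1/6)z^4 + (5/2)z^3 - (40/3)z^2 + 30z - 24
L_4(z) = (z - 2)(z - 3)(z - 4)(z - 5) / [24] = (1/24)z^4 - (7/12)z^3 + (71/24)z^2 - (77/12)z + 5
h(z) = 5·L_0 + 1·L_1 + 3·L_2 + (-6)·L_3 + 4·L_4
Only the constant term is needed; take it from each L_i and combine:
5·(15) + 1·(-40) + 3·(45) + (-6)·(-24) + 4·(5) = 334

334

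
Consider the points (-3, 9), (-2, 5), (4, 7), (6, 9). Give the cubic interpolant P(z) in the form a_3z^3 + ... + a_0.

L_0(z) = (z + 2)(z - 4)(z - 6) / [-63] = -(1/63)z^3 + (8/63)z^2 - (4/63)z - 16/21
L_1(z) = (z + 3)(z - 4)(z - 6) / [48] = (1/48)z^3 - (7/48)z^2 - (1/8)z + 3/2
L_2(z) = (z + 3)(z + 2)(z - 6) / [-84] = -(1/84)z^3 + (1/84)z^2 + (2/7)z + 3/7
L_3(z) = (z + 3)(z + 2)(z - 4) / [144] = (1/144)z^3 + (1/144)z^2 - (7/72)z - 1/6
P(z) = 9·L_0 + 5·L_1 + 7·L_2 + 9·L_3
  9·L_0(z) = -(1/7)z^3 + (8/7)z^2 - (4/7)z - 48/7
  5·L_1(z) = (5/48)z^3 - (35/48)z^2 - (5/8)z + 15/2
  7·L_2(z) = -(1/12)z^3 + (1/12)z^2 + 2z + 3
  9·L_3(z) = (1/16)z^3 + (1/16)z^2 - (7/8)z - 3/2
Adding term by term: -(5/84)z^3 + (47/84)z^2 - (1/14)z + 15/7

P(z) = -(5/84)z^3 + (47/84)z^2 - (1/14)z + 15/7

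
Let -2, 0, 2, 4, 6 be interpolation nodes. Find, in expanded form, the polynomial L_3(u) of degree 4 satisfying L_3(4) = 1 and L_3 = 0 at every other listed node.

L_3(u) = (u + 2)u(u - 2)(u - 6) / [(6)·(4)·(2)·(-2)]
       = (u^4 - 6u^3 - 4u^2 + 24u) / (-96)

L_3(u) = -(1/96)u^4 + (1/16)u^3 + (1/24)u^2 - (1/4)u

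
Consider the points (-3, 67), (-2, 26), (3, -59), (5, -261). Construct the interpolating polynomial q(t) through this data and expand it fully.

q(t) = -2t^3 - 3t + 4

Newton's divided differences:
q[-3,-2] = (26 - 67) / (-2 - (-3)) = -41
q[-2,3] = (-59 - 26) / (3 - (-2)) = -17
q[3,5] = (-261 - (-59)) / (5 - 3) = -101
q[-3,-2,3] = (-17 - (-41)) / (3 - (-3)) = 4
q[-2,3,5] = (-101 - (-17)) / (5 - (-2)) = -12
q[-3,-2,3,5] = (-12 - 4) / (5 - (-3)) = -2
q(t) = 67 + (-41)·(t + 3) + 4·(t + 3)(t + 2) + (-2)·(t + 3)(t + 2)(t - 3)
Expanding: q(t) = -2t^3 - 3t + 4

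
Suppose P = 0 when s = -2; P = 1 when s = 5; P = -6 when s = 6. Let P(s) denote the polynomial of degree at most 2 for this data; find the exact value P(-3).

Evaluate each Lagrange basis at s = -3:
L_0(-3) = (-8)·(-9)/[(-7)·(-8)] = 9/7
L_1(-3) = (-1)·(-9)/[(7)·(-1)] = -9/7
L_2(-3) = (-1)·(-8)/[(8)·(1)] = 1
Sum: 0 + 1·(-9/7) + (-6)·(1) = -51/7

-51/7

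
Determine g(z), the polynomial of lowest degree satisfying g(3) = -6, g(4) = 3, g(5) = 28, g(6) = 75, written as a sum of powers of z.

Newton's divided differences:
g[3,4] = (3 - (-6)) / (4 - 3) = 9
g[4,5] = (28 - 3) / (5 - 4) = 25
g[5,6] = (75 - 28) / (6 - 5) = 47
g[3,4,5] = (25 - 9) / (5 - 3) = 8
g[4,5,6] = (47 - 25) / (6 - 4) = 11
g[3,4,5,6] = (11 - 8) / (6 - 3) = 1
g(z) = -6 + 9·(z - 3) + 8·(z - 3)(z - 4) + 1·(z - 3)(z - 4)(z - 5)
Expanding: g(z) = z^3 - 4z^2 + 3

g(z) = z^3 - 4z^2 + 3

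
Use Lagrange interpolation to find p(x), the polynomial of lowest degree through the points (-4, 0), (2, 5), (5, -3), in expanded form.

p(x) = -(7/18)x^2 + (1/18)x + 58/9

L_0(x) = (x - 2)(x - 5) / [54] = (1/54)x^2 - (7/54)x + 5/27
L_1(x) = (x + 4)(x - 5) / [-18] = -(1/18)x^2 + (1/18)x + 10/9
L_2(x) = (x + 4)(x - 2) / [27] = (1/27)x^2 + (2/27)x - 8/27
p(x) = 0·L_0 + 5·L_1 + (-3)·L_2
  0·L_0(x) = 0
  5·L_1(x) = -(5/18)x^2 + (5/18)x + 50/9
  (-3)·L_2(x) = -(1/9)x^2 - (2/9)x + 8/9
Adding term by term: -(7/18)x^2 + (1/18)x + 58/9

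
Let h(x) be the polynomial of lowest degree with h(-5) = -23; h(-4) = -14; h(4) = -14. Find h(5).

Evaluate each Lagrange basis at x = 5:
L_0(5) = (9)·(1)/[(-1)·(-9)] = 1
L_1(5) = (10)·(1)/[(1)·(-8)] = -5/4
L_2(5) = (10)·(9)/[(9)·(8)] = 5/4
Sum: (-23)·(1) + (-14)·(-5/4) + (-14)·(5/4) = -23

-23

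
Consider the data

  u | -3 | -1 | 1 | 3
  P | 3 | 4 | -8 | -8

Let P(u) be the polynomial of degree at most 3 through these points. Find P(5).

29

L_0(5) = (6)·(4)·(2)/[(-2)·(-4)·(-6)] = -1
L_1(5) = (8)·(4)·(2)/[(2)·(-2)·(-4)] = 4
L_2(5) = (8)·(6)·(2)/[(4)·(2)·(-2)] = -6
L_3(5) = (8)·(6)·(4)/[(6)·(4)·(2)] = 4
Sum: 3·(-1) + 4·(4) + (-8)·(-6) + (-8)·(4) = 29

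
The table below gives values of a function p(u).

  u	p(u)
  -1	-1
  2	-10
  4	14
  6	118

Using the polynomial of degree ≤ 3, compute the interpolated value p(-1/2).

L_0(-1/2) = (-5/2)·(-9/2)·(-13/2)/[(-3)·(-5)·(-7)] = 39/56
L_1(-1/2) = (1/2)·(-9/2)·(-13/2)/[(3)·(-2)·(-4)] = 39/64
L_2(-1/2) = (1/2)·(-5/2)·(-13/2)/[(5)·(2)·(-2)] = -13/32
L_3(-1/2) = (1/2)·(-5/2)·(-9/2)/[(7)·(4)·(2)] = 45/448
Sum: (-1)·(39/56) + (-10)·(39/64) + 14·(-13/32) + 118·(45/448) = -5/8

-5/8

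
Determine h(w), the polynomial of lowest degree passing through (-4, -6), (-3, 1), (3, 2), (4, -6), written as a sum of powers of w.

Build the Lagrange basis polynomials:
L_0(w) = (w + 3)(w - 3)(w - 4) / [-56] = -(1/56)w^3 + (1/14)w^2 + (9/56)w - 9/14
L_1(w) = (w + 4)(w - 3)(w - 4) / [42] = (1/42)w^3 - (1/14)w^2 - (8/21)w + 8/7
L_2(w) = (w + 4)(w + 3)(w - 4) / [-42] = -(1/42)w^3 - (1/14)w^2 + (8/21)w + 8/7
L_3(w) = (w + 4)(w + 3)(w - 3) / [56] = (1/56)w^3 + (1/14)w^2 - (9/56)w - 9/14
h(w) = (-6)·L_0 + 1·L_1 + 2·L_2 + (-6)·L_3
  (-6)·L_0(w) = (3/28)w^3 - (3/7)w^2 - (27/28)w + 27/7
  1·L_1(w) = (1/42)w^3 - (1/14)w^2 - (8/21)w + 8/7
  2·L_2(w) = -(1/21)w^3 - (1/7)w^2 + (16/21)w + 16/7
  (-6)·L_3(w) = -(3/28)w^3 - (3/7)w^2 + (27/28)w + 27/7
Adding term by term: -(1/42)w^3 - (15/14)w^2 + (8/21)w + 78/7

h(w) = -(1/42)w^3 - (15/14)w^2 + (8/21)w + 78/7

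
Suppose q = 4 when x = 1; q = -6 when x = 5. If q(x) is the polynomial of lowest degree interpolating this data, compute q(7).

Evaluate each Lagrange basis at x = 7:
L_0(7) = (2)/[(-4)] = -1/2
L_1(7) = (6)/[(4)] = 3/2
Sum: 4·(-1/2) + (-6)·(3/2) = -11

-11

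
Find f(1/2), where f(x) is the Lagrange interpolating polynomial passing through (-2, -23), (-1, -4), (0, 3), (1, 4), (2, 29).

Evaluate each Lagrange basis at x = 1/2:
L_0(1/2) = (3/2)·(1/2)·(-1/2)·(-3/2)/[(-1)·(-2)·(-3)·(-4)] = 3/128
L_1(1/2) = (5/2)·(1/2)·(-1/2)·(-3/2)/[(1)·(-1)·(-2)·(-3)] = -5/32
L_2(1/2) = (5/2)·(3/2)·(-1/2)·(-3/2)/[(2)·(1)·(-1)·(-2)] = 45/64
L_3(1/2) = (5/2)·(3/2)·(1/2)·(-3/2)/[(3)·(2)·(1)·(-1)] = 15/32
L_4(1/2) = (5/2)·(3/2)·(1/2)·(-1/2)/[(4)·(3)·(2)·(1)] = -5/128
Sum: (-23)·(3/128) + (-4)·(-5/32) + 3·(45/64) + 4·(15/32) + 29·(-5/128) = 47/16

47/16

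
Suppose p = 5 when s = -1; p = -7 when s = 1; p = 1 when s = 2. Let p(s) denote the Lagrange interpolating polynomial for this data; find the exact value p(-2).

25

L_0(-2) = (-3)·(-4)/[(-2)·(-3)] = 2
L_1(-2) = (-1)·(-4)/[(2)·(-1)] = -2
L_2(-2) = (-1)·(-3)/[(3)·(1)] = 1
Sum: 5·(2) + (-7)·(-2) + 1·(1) = 25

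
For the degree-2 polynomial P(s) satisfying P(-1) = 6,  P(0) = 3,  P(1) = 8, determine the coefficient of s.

Build the Lagrange basis polynomials:
L_0(s) = s(s - 1) / [2] = (1/2)s^2 - (1/2)s
L_1(s) = (s + 1)(s - 1) / [-1] = -s^2 + 1
L_2(s) = (s + 1)s / [2] = (1/2)s^2 + (1/2)s
P(s) = 6·L_0 + 3·L_1 + 8·L_2
Only the coefficient of s is needed; take it from each L_i and combine:
6·(-1/2) + 3·(0) + 8·(1/2) = 1

1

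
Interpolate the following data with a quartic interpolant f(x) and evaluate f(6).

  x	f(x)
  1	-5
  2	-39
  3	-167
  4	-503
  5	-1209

L_0(6) = (4)·(3)·(2)·(1)/[(-1)·(-2)·(-3)·(-4)] = 1
L_1(6) = (5)·(3)·(2)·(1)/[(1)·(-1)·(-2)·(-3)] = -5
L_2(6) = (5)·(4)·(2)·(1)/[(2)·(1)·(-1)·(-2)] = 10
L_3(6) = (5)·(4)·(3)·(1)/[(3)·(2)·(1)·(-1)] = -10
L_4(6) = (5)·(4)·(3)·(2)/[(4)·(3)·(2)·(1)] = 5
Sum: (-5)·(1) + (-39)·(-5) + (-167)·(10) + (-503)·(-10) + (-1209)·(5) = -2495

-2495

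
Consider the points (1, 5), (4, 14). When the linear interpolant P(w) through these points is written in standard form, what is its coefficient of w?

Build the Lagrange basis polynomials:
L_0(w) = (w - 4) / [-3] = -(1/3)w + 4/3
L_1(w) = (w - 1) / [3] = (1/3)w - 1/3
P(w) = 5·L_0 + 14·L_1
Only the coefficient of w is needed; take it from each L_i and combine:
5·(-1/3) + 14·(1/3) = 3

3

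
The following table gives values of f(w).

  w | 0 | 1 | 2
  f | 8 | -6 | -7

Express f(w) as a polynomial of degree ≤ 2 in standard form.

L_0(w) = (w - 1)(w - 2) / [2] = (1/2)w^2 - (3/2)w + 1
L_1(w) = w(w - 2) / [-1] = -w^2 + 2w
L_2(w) = w(w - 1) / [2] = (1/2)w^2 - (1/2)w
f(w) = 8·L_0 + (-6)·L_1 + (-7)·L_2
  8·L_0(w) = 4w^2 - 12w + 8
  (-6)·L_1(w) = 6w^2 - 12w
  (-7)·L_2(w) = -(7/2)w^2 + (7/2)w
Adding term by term: (13/2)w^2 - (41/2)w + 8

f(w) = (13/2)w^2 - (41/2)w + 8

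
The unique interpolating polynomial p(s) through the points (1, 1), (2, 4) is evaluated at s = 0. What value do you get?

Evaluate each Lagrange basis at s = 0:
L_0(0) = (-2)/[(-1)] = 2
L_1(0) = (-1)/[(1)] = -1
Sum: 1·(2) + 4·(-1) = -2

-2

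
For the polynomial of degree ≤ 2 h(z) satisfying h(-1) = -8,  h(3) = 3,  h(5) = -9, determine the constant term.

-7/8

L_0(z) = (z - 3)(z - 5) / [24] = (1/24)z^2 - (1/3)z + 5/8
L_1(z) = (z + 1)(z - 5) / [-8] = -(1/8)z^2 + (1/2)z + 5/8
L_2(z) = (z + 1)(z - 3) / [12] = (1/12)z^2 - (1/6)z - 1/4
h(z) = (-8)·L_0 + 3·L_1 + (-9)·L_2
Only the constant term is needed; take it from each L_i and combine:
(-8)·(5/8) + 3·(5/8) + (-9)·(-1/4) = -7/8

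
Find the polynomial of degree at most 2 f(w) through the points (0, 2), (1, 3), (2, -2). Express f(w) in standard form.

Build the Lagrange basis polynomials:
L_0(w) = (w - 1)(w - 2) / [2] = (1/2)w^2 - (3/2)w + 1
L_1(w) = w(w - 2) / [-1] = -w^2 + 2w
L_2(w) = w(w - 1) / [2] = (1/2)w^2 - (1/2)w
f(w) = 2·L_0 + 3·L_1 + (-2)·L_2
  2·L_0(w) = w^2 - 3w + 2
  3·L_1(w) = -3w^2 + 6w
  (-2)·L_2(w) = -w^2 + w
Adding term by term: -3w^2 + 4w + 2

f(w) = -3w^2 + 4w + 2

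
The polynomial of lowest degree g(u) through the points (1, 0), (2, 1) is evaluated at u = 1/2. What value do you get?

-1/2

Evaluate each Lagrange basis at u = 1/2:
L_0(1/2) = (-3/2)/[(-1)] = 3/2
L_1(1/2) = (-1/2)/[(1)] = -1/2
Sum: 0 + 1·(-1/2) = -1/2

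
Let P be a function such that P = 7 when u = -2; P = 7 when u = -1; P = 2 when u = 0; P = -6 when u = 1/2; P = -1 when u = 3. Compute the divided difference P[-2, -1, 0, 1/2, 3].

79/75

P[-2,-1] = (7 - 7) / (-1 - (-2)) = 0
P[-1,0] = (2 - 7) / (0 - (-1)) = -5
P[0,1/2] = (-6 - 2) / (1/2 - 0) = -16
P[1/2,3] = (-1 - (-6)) / (3 - 1/2) = 2
P[-2,-1,0] = (-5 - 0) / (0 - (-2)) = -5/2
P[-1,0,1/2] = (-16 - (-5)) / (1/2 - (-1)) = -22/3
P[0,1/2,3] = (2 - (-16)) / (3 - 0) = 6
P[-2,-1,0,1/2] = (-22/3 - (-5/2)) / (1/2 - (-2)) = -29/15
P[-1,0,1/2,3] = (6 - (-22/3)) / (3 - (-1)) = 10/3
P[-2,-1,0,1/2,3] = (10/3 - (-29/15)) / (3 - (-2)) = 79/75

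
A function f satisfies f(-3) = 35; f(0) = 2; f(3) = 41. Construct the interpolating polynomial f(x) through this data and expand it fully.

f(x) = 4x^2 + x + 2

L_0(x) = x(x - 3) / [18] = (1/18)x^2 - (1/6)x
L_1(x) = (x + 3)(x - 3) / [-9] = -(1/9)x^2 + 1
L_2(x) = (x + 3)x / [18] = (1/18)x^2 + (1/6)x
f(x) = 35·L_0 + 2·L_1 + 41·L_2
  35·L_0(x) = (35/18)x^2 - (35/6)x
  2·L_1(x) = -(2/9)x^2 + 2
  41·L_2(x) = (41/18)x^2 + (41/6)x
Adding term by term: 4x^2 + x + 2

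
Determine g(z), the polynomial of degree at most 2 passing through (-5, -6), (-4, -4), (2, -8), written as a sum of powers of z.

g(z) = -(8/21)z^2 - (10/7)z - 76/21

Build the Lagrange basis polynomials:
L_0(z) = (z + 4)(z - 2) / [7] = (1/7)z^2 + (2/7)z - 8/7
L_1(z) = (z + 5)(z - 2) / [-6] = -(1/6)z^2 - (1/2)z + 5/3
L_2(z) = (z + 5)(z + 4) / [42] = (1/42)z^2 + (3/14)z + 10/21
g(z) = (-6)·L_0 + (-4)·L_1 + (-8)·L_2
  (-6)·L_0(z) = -(6/7)z^2 - (12/7)z + 48/7
  (-4)·L_1(z) = (2/3)z^2 + 2z - 20/3
  (-8)·L_2(z) = -(4/21)z^2 - (12/7)z - 80/21
Adding term by term: -(8/21)z^2 - (10/7)z - 76/21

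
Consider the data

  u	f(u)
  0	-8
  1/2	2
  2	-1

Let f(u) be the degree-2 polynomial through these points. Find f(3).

-61/2

Evaluate each Lagrange basis at u = 3:
L_0(3) = (5/2)·(1)/[(-1/2)·(-2)] = 5/2
L_1(3) = (3)·(1)/[(1/2)·(-3/2)] = -4
L_2(3) = (3)·(5/2)/[(2)·(3/2)] = 5/2
Sum: (-8)·(5/2) + 2·(-4) + (-1)·(5/2) = -61/2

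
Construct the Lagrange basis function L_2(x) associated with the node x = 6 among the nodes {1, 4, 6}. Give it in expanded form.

L_2(x) = (1/10)x^2 - (1/2)x + 2/5

L_2(x) = (x - 1)(x - 4) / [(5)·(2)]
       = (x^2 - 5x + 4) / (10)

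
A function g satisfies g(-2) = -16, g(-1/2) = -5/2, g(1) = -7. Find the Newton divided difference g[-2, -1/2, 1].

-4

g[-2,-1/2] = (-5/2 - (-16)) / (-1/2 - (-2)) = 9
g[-1/2,1] = (-7 - (-5/2)) / (1 - (-1/2)) = -3
g[-2,-1/2,1] = (-3 - 9) / (1 - (-2)) = -4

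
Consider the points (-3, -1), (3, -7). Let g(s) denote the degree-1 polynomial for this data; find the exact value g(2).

Evaluate each Lagrange basis at s = 2:
L_0(2) = (-1)/[(-6)] = 1/6
L_1(2) = (5)/[(6)] = 5/6
Sum: (-1)·(1/6) + (-7)·(5/6) = -6

-6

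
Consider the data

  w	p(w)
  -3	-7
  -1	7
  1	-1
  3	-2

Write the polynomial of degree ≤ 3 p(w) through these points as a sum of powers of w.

p(w) = (29/48)w^3 - (15/16)w^2 - (221/48)w + 63/16

Build the Lagrange basis polynomials:
L_0(w) = (w + 1)(w - 1)(w - 3) / [-48] = -(1/48)w^3 + (1/16)w^2 + (1/48)w - 1/16
L_1(w) = (w + 3)(w - 1)(w - 3) / [16] = (1/16)w^3 - (1/16)w^2 - (9/16)w + 9/16
L_2(w) = (w + 3)(w + 1)(w - 3) / [-16] = -(1/16)w^3 - (1/16)w^2 + (9/16)w + 9/16
L_3(w) = (w + 3)(w + 1)(w - 1) / [48] = (1/48)w^3 + (1/16)w^2 - (1/48)w - 1/16
p(w) = (-7)·L_0 + 7·L_1 + (-1)·L_2 + (-2)·L_3
  (-7)·L_0(w) = (7/48)w^3 - (7/16)w^2 - (7/48)w + 7/16
  7·L_1(w) = (7/16)w^3 - (7/16)w^2 - (63/16)w + 63/16
  (-1)·L_2(w) = (1/16)w^3 + (1/16)w^2 - (9/16)w - 9/16
  (-2)·L_3(w) = -(1/24)w^3 - (1/8)w^2 + (1/24)w + 1/8
Adding term by term: (29/48)w^3 - (15/16)w^2 - (221/48)w + 63/16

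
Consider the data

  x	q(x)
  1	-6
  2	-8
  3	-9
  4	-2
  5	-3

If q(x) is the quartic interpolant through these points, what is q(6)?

-51

L_0(6) = (4)·(3)·(2)·(1)/[(-1)·(-2)·(-3)·(-4)] = 1
L_1(6) = (5)·(3)·(2)·(1)/[(1)·(-1)·(-2)·(-3)] = -5
L_2(6) = (5)·(4)·(2)·(1)/[(2)·(1)·(-1)·(-2)] = 10
L_3(6) = (5)·(4)·(3)·(1)/[(3)·(2)·(1)·(-1)] = -10
L_4(6) = (5)·(4)·(3)·(2)/[(4)·(3)·(2)·(1)] = 5
Sum: (-6)·(1) + (-8)·(-5) + (-9)·(10) + (-2)·(-10) + (-3)·(5) = -51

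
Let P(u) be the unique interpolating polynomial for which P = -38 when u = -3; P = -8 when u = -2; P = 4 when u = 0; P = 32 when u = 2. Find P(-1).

L_0(-1) = (1)·(-1)·(-3)/[(-1)·(-3)·(-5)] = -1/5
L_1(-1) = (2)·(-1)·(-3)/[(1)·(-2)·(-4)] = 3/4
L_2(-1) = (2)·(1)·(-3)/[(3)·(2)·(-2)] = 1/2
L_3(-1) = (2)·(1)·(-1)/[(5)·(4)·(2)] = -1/20
Sum: (-38)·(-1/5) + (-8)·(3/4) + 4·(1/2) + 32·(-1/20) = 2

2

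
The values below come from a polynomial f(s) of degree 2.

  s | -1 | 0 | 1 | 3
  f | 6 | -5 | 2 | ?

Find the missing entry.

The 3 known values determine f uniquely (degree ≤ 2).
L_0(3) = (3)·(2)/[(-1)·(-2)] = 3
L_1(3) = (4)·(2)/[(1)·(-1)] = -8
L_2(3) = (4)·(3)/[(2)·(1)] = 6
Sum: 6·(3) + (-5)·(-8) + 2·(6) = 70

70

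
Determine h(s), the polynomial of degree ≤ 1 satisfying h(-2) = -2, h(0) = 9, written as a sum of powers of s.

Build the Lagrange basis polynomials:
L_0(s) = s / [-2] = -(1/2)s
L_1(s) = (s + 2) / [2] = (1/2)s + 1
h(s) = (-2)·L_0 + 9·L_1
  (-2)·L_0(s) = s
  9·L_1(s) = (9/2)s + 9
Adding term by term: (11/2)s + 9

h(s) = (11/2)s + 9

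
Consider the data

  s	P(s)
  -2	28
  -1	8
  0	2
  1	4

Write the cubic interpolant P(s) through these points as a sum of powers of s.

Newton's divided differences:
P[-2,-1] = (8 - 28) / (-1 - (-2)) = -20
P[-1,0] = (2 - 8) / (0 - (-1)) = -6
P[0,1] = (4 - 2) / (1 - 0) = 2
P[-2,-1,0] = (-6 - (-20)) / (0 - (-2)) = 7
P[-1,0,1] = (2 - (-6)) / (1 - (-1)) = 4
P[-2,-1,0,1] = (4 - 7) / (1 - (-2)) = -1
P(s) = 28 + (-20)·(s + 2) + 7·(s + 2)(s + 1) + (-1)·(s + 2)(s + 1)s
Expanding: P(s) = -s^3 + 4s^2 - s + 2

P(s) = -s^3 + 4s^2 - s + 2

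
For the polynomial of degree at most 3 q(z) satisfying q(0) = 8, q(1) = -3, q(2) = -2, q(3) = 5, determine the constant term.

Build the Lagrange basis polynomials:
L_0(z) = (z - 1)(z - 2)(z - 3) / [-6] = -(1/6)z^3 + z^2 - (11/6)z + 1
L_1(z) = z(z - 2)(z - 3) / [2] = (1/2)z^3 - (5/2)z^2 + 3z
L_2(z) = z(z - 1)(z - 3) / [-2] = -(1/2)z^3 + 2z^2 - (3/2)z
L_3(z) = z(z - 1)(z - 2) / [6] = (1/6)z^3 - (1/2)z^2 + (1/3)z
q(z) = 8·L_0 + (-3)·L_1 + (-2)·L_2 + 5·L_3
Only the constant term is needed; take it from each L_i and combine:
8·(1) + (-3)·(0) + (-2)·(0) + 5·(0) = 8

8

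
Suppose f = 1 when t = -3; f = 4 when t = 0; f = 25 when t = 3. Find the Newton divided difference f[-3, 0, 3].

1

f[-3,0] = (4 - 1) / (0 - (-3)) = 1
f[0,3] = (25 - 4) / (3 - 0) = 7
f[-3,0,3] = (7 - 1) / (3 - (-3)) = 1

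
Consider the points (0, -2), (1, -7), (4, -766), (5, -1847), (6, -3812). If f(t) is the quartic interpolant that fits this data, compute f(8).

-12026

L_0(8) = (7)·(4)·(3)·(2)/[(-1)·(-4)·(-5)·(-6)] = 7/5
L_1(8) = (8)·(4)·(3)·(2)/[(1)·(-3)·(-4)·(-5)] = -16/5
L_2(8) = (8)·(7)·(3)·(2)/[(4)·(3)·(-1)·(-2)] = 14
L_3(8) = (8)·(7)·(4)·(2)/[(5)·(4)·(1)·(-1)] = -112/5
L_4(8) = (8)·(7)·(4)·(3)/[(6)·(5)·(2)·(1)] = 56/5
Sum: (-2)·(7/5) + (-7)·(-16/5) + (-766)·(14) + (-1847)·(-112/5) + (-3812)·(56/5) = -12026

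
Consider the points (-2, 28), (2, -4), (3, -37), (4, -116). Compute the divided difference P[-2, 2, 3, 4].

P[-2,2] = (-4 - 28) / (2 - (-2)) = -8
P[2,3] = (-37 - (-4)) / (3 - 2) = -33
P[3,4] = (-116 - (-37)) / (4 - 3) = -79
P[-2,2,3] = (-33 - (-8)) / (3 - (-2)) = -5
P[2,3,4] = (-79 - (-33)) / (4 - 2) = -23
P[-2,2,3,4] = (-23 - (-5)) / (4 - (-2)) = -3

-3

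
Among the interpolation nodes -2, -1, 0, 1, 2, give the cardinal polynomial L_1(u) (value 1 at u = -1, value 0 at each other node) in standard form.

L_1(u) = -(1/6)u^4 + (1/6)u^3 + (2/3)u^2 - (2/3)u

L_1(u) = (u + 2)u(u - 1)(u - 2) / [(1)·(-1)·(-2)·(-3)]
       = (u^4 - u^3 - 4u^2 + 4u) / (-6)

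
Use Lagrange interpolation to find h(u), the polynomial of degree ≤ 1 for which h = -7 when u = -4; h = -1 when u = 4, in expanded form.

h(u) = (3/4)u - 4

Build the Lagrange basis polynomials:
L_0(u) = (u - 4) / [-8] = -(1/8)u + 1/2
L_1(u) = (u + 4) / [8] = (1/8)u + 1/2
h(u) = (-7)·L_0 + (-1)·L_1
  (-7)·L_0(u) = (7/8)u - 7/2
  (-1)·L_1(u) = -(1/8)u - 1/2
Adding term by term: (3/4)u - 4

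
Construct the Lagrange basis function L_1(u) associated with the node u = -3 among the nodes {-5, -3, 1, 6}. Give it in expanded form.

L_1(u) = (u + 5)(u - 1)(u - 6) / [(2)·(-4)·(-9)]
       = (u^3 - 2u^2 - 29u + 30) / (72)

L_1(u) = (1/72)u^3 - (1/36)u^2 - (29/72)u + 5/12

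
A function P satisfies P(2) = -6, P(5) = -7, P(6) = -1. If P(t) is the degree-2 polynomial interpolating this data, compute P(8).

41/2

L_0(8) = (3)·(2)/[(-3)·(-4)] = 1/2
L_1(8) = (6)·(2)/[(3)·(-1)] = -4
L_2(8) = (6)·(3)/[(4)·(1)] = 9/2
Sum: (-6)·(1/2) + (-7)·(-4) + (-1)·(9/2) = 41/2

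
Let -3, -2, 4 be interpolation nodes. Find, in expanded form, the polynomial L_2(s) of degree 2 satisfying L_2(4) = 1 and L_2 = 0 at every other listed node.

L_2(s) = (1/42)s^2 + (5/42)s + 1/7

L_2(s) = (s + 3)(s + 2) / [(7)·(6)]
       = (s^2 + 5s + 6) / (42)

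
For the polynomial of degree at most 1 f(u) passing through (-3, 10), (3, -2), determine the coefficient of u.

L_0(u) = (u - 3) / [-6] = -(1/6)u + 1/2
L_1(u) = (u + 3) / [6] = (1/6)u + 1/2
f(u) = 10·L_0 + (-2)·L_1
Only the coefficient of u is needed; take it from each L_i and combine:
10·(-1/6) + (-2)·(1/6) = -2

-2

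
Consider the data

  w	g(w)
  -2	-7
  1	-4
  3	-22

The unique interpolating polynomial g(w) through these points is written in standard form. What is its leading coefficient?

-2

L_0(w) = (w - 1)(w - 3) / [15] = (1/15)w^2 - (4/15)w + 1/5
L_1(w) = (w + 2)(w - 3) / [-6] = -(1/6)w^2 + (1/6)w + 1
L_2(w) = (w + 2)(w - 1) / [10] = (1/10)w^2 + (1/10)w - 1/5
g(w) = (-7)·L_0 + (-4)·L_1 + (-22)·L_2
Only the coefficient of w^2 is needed; take it from each L_i and combine:
(-7)·(1/15) + (-4)·(-1/6) + (-22)·(1/10) = -2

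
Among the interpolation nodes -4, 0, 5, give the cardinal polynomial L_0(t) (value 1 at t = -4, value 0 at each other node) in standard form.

L_0(t) = (1/36)t^2 - (5/36)t

L_0(t) = t(t - 5) / [(-4)·(-9)]
       = (t^2 - 5t) / (36)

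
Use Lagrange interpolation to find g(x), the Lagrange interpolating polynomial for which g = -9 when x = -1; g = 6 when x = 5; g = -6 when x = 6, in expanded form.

L_0(x) = (x - 5)(x - 6) / [42] = (1/42)x^2 - (11/42)x + 5/7
L_1(x) = (x + 1)(x - 6) / [-6] = -(1/6)x^2 + (5/6)x + 1
L_2(x) = (x + 1)(x - 5) / [7] = (1/7)x^2 - (4/7)x - 5/7
g(x) = (-9)·L_0 + 6·L_1 + (-6)·L_2
  (-9)·L_0(x) = -(3/14)x^2 + (33/14)x - 45/7
  6·L_1(x) = -x^2 + 5x + 6
  (-6)·L_2(x) = -(6/7)x^2 + (24/7)x + 30/7
Adding term by term: -(29/14)x^2 + (151/14)x + 27/7

g(x) = -(29/14)x^2 + (151/14)x + 27/7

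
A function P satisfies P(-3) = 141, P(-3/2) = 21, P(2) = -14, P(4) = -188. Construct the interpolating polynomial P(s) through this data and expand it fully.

Build the Lagrange basis polynomials:
L_0(s) = (s + 3/2)(s - 2)(s - 4) / [-105/2] = -(2/105)s^3 + (3/35)s^2 + (2/105)s - 8/35
L_1(s) = (s + 3)(s - 2)(s - 4) / [231/8] = (8/231)s^3 - (8/77)s^2 - (80/231)s + 64/77
L_2(s) = (s + 3)(s + 3/2)(s - 4) / [-35] = -(1/35)s^3 - (1/70)s^2 + (27/70)s + 18/35
L_3(s) = (s + 3)(s + 3/2)(s - 2) / [77] = (1/77)s^3 + (5/154)s^2 - (9/154)s - 9/77
P(s) = 141·L_0 + 21·L_1 + (-14)·L_2 + (-188)·L_3
  141·L_0(s) = -(94/35)s^3 + (423/35)s^2 + (94/35)s - 1128/35
  21·L_1(s) = (8/11)s^3 - (24/11)s^2 - (80/11)s + 192/11
  (-14)·L_2(s) = (2/5)s^3 + (1/5)s^2 - (27/5)s - 36/5
  (-188)·L_3(s) = -(188/77)s^3 - (470/77)s^2 + (846/77)s + 1692/77
Adding term by term: -4s^3 + 4s^2 + s

P(s) = -4s^3 + 4s^2 + s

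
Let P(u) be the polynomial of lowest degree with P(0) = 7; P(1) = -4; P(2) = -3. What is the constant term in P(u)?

7

L_0(u) = (u - 1)(u - 2) / [2] = (1/2)u^2 - (3/2)u + 1
L_1(u) = u(u - 2) / [-1] = -u^2 + 2u
L_2(u) = u(u - 1) / [2] = (1/2)u^2 - (1/2)u
P(u) = 7·L_0 + (-4)·L_1 + (-3)·L_2
Only the constant term is needed; take it from each L_i and combine:
7·(1) + (-4)·(0) + (-3)·(0) = 7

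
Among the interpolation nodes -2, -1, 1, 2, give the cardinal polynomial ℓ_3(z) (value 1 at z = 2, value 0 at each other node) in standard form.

ℓ_3(z) = (1/12)z^3 + (1/6)z^2 - (1/12)z - 1/6

ℓ_3(z) = (z + 2)(z + 1)(z - 1) / [(4)·(3)·(1)]
       = (z^3 + 2z^2 - z - 2) / (12)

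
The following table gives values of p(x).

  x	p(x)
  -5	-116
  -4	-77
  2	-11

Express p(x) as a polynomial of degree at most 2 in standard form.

p(x) = -4x^2 + 3x - 1

Newton's divided differences:
p[-5,-4] = (-77 - (-116)) / (-4 - (-5)) = 39
p[-4,2] = (-11 - (-77)) / (2 - (-4)) = 11
p[-5,-4,2] = (11 - 39) / (2 - (-5)) = -4
p(x) = -116 + 39·(x + 5) + (-4)·(x + 5)(x + 4)
Expanding: p(x) = -4x^2 + 3x - 1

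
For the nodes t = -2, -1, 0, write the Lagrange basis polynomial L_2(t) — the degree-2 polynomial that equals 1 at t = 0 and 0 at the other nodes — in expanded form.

L_2(t) = (t + 2)(t + 1) / [(2)·(1)]
       = (t^2 + 3t + 2) / (2)

L_2(t) = (1/2)t^2 + (3/2)t + 1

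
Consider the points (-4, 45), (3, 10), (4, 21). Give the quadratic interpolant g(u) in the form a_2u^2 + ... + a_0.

L_0(u) = (u - 3)(u - 4) / [56] = (1/56)u^2 - (1/8)u + 3/14
L_1(u) = (u + 4)(u - 4) / [-7] = -(1/7)u^2 + 16/7
L_2(u) = (u + 4)(u - 3) / [8] = (1/8)u^2 + (1/8)u - 3/2
g(u) = 45·L_0 + 10·L_1 + 21·L_2
  45·L_0(u) = (45/56)u^2 - (45/8)u + 135/14
  10·L_1(u) = -(10/7)u^2 + 160/7
  21·L_2(u) = (21/8)u^2 + (21/8)u - 63/2
Adding term by term: 2u^2 - 3u + 1

g(u) = 2u^2 - 3u + 1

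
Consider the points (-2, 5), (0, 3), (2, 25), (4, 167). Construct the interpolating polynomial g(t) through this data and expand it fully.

g(t) = 2t^3 + 3t^2 - 3t + 3

Newton's divided differences:
g[-2,0] = (3 - 5) / (0 - (-2)) = -1
g[0,2] = (25 - 3) / (2 - 0) = 11
g[2,4] = (167 - 25) / (4 - 2) = 71
g[-2,0,2] = (11 - (-1)) / (2 - (-2)) = 3
g[0,2,4] = (71 - 11) / (4 - 0) = 15
g[-2,0,2,4] = (15 - 3) / (4 - (-2)) = 2
g(t) = 5 + (-1)·(t + 2) + 3·(t + 2)t + 2·(t + 2)t(t - 2)
Expanding: g(t) = 2t^3 + 3t^2 - 3t + 3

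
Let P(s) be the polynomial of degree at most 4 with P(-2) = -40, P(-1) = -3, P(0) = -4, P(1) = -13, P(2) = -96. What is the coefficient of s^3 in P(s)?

-3

Build the Lagrange basis polynomials:
L_0(s) = (s + 1)s(s - 1)(s - 2) / [24] = (1/24)s^4 - (1/12)s^3 - (1/24)s^2 + (1/12)s
L_1(s) = (s + 2)s(s - 1)(s - 2) / [-6] = -(1/6)s^4 + (1/6)s^3 + (2/3)s^2 - (2/3)s
L_2(s) = (s + 2)(s + 1)(s - 1)(s - 2) / [4] = (1/4)s^4 - (5/4)s^2 + 1
L_3(s) = (s + 2)(s + 1)s(s - 2) / [-6] = -(1/6)s^4 - (1/6)s^3 + (2/3)s^2 + (2/3)s
L_4(s) = (s + 2)(s + 1)s(s - 1) / [24] = (1/24)s^4 + (1/12)s^3 - (1/24)s^2 - (1/12)s
P(s) = (-40)·L_0 + (-3)·L_1 + (-4)·L_2 + (-13)·L_3 + (-96)·L_4
Only the coefficient of s^3 is needed; take it from each L_i and combine:
(-40)·(-1/12) + (-3)·(1/6) + (-4)·(0) + (-13)·(-1/6) + (-96)·(1/12) = -3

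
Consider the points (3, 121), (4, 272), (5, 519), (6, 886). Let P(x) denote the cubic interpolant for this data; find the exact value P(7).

1397

Evaluate each Lagrange basis at x = 7:
L_0(7) = (3)·(2)·(1)/[(-1)·(-2)·(-3)] = -1
L_1(7) = (4)·(2)·(1)/[(1)·(-1)·(-2)] = 4
L_2(7) = (4)·(3)·(1)/[(2)·(1)·(-1)] = -6
L_3(7) = (4)·(3)·(2)/[(3)·(2)·(1)] = 4
Sum: 121·(-1) + 272·(4) + 519·(-6) + 886·(4) = 1397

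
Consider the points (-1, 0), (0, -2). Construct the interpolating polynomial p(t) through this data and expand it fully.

p(t) = -2t - 2

L_0(t) = t / [-1] = -t
L_1(t) = (t + 1) / [1] = t + 1
p(t) = 0·L_0 + (-2)·L_1
  0·L_0(t) = 0
  (-2)·L_1(t) = -2t - 2
Adding term by term: -2t - 2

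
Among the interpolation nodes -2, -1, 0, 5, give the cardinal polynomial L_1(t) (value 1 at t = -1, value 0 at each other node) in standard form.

L_1(t) = (t + 2)t(t - 5) / [(1)·(-1)·(-6)]
       = (t^3 - 3t^2 - 10t) / (6)

L_1(t) = (1/6)t^3 - (1/2)t^2 - (5/3)t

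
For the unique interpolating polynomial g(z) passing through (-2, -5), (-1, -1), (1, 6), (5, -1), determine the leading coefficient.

The leading coefficient equals the top divided difference g[-2,-1,1,5].
g[-2,-1] = (-1 - (-5)) / (-1 - (-2)) = 4
g[-1,1] = (6 - (-1)) / (1 - (-1)) = 7/2
g[1,5] = (-1 - 6) / (5 - 1) = -7/4
g[-2,-1,1] = (7/2 - 4) / (1 - (-2)) = -1/6
g[-1,1,5] = (-7/4 - 7/2) / (5 - (-1)) = -7/8
g[-2,-1,1,5] = (-7/8 - (-1/6)) / (5 - (-2)) = -17/168

-17/168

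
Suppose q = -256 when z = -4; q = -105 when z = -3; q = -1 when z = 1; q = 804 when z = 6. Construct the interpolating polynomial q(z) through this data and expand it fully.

q(z) = 4z^3 - z^2 - 4z

L_0(z) = (z + 3)(z - 1)(z - 6) / [-50] = -(1/50)z^3 + (2/25)z^2 + (3/10)z - 9/25
L_1(z) = (z + 4)(z - 1)(z - 6) / [36] = (1/36)z^3 - (1/12)z^2 - (11/18)z + 2/3
L_2(z) = (z + 4)(z + 3)(z - 6) / [-100] = -(1/100)z^3 - (1/100)z^2 + (3/10)z + 18/25
L_3(z) = (z + 4)(z + 3)(z - 1) / [450] = (1/450)z^3 + (1/75)z^2 + (1/90)z - 2/75
q(z) = (-256)·L_0 + (-105)·L_1 + (-1)·L_2 + 804·L_3
  (-256)·L_0(z) = (128/25)z^3 - (512/25)z^2 - (384/5)z + 2304/25
  (-105)·L_1(z) = -(35/12)z^3 + (35/4)z^2 + (385/6)z - 70
  (-1)·L_2(z) = (1/100)z^3 + (1/100)z^2 - (3/10)z - 18/25
  804·L_3(z) = (134/75)z^3 + (268/25)z^2 + (134/15)z - 536/25
Adding term by term: 4z^3 - z^2 - 4z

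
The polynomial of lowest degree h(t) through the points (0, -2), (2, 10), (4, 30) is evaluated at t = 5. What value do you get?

43

Evaluate each Lagrange basis at t = 5:
L_0(5) = (3)·(1)/[(-2)·(-4)] = 3/8
L_1(5) = (5)·(1)/[(2)·(-2)] = -5/4
L_2(5) = (5)·(3)/[(4)·(2)] = 15/8
Sum: (-2)·(3/8) + 10·(-5/4) + 30·(15/8) = 43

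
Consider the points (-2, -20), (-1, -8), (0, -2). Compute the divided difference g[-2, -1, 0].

-3

g[-2,-1] = (-8 - (-20)) / (-1 - (-2)) = 12
g[-1,0] = (-2 - (-8)) / (0 - (-1)) = 6
g[-2,-1,0] = (6 - 12) / (0 - (-2)) = -3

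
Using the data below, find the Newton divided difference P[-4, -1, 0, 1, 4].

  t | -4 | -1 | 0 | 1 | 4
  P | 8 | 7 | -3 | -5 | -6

-1/4

P[-4,-1] = (7 - 8) / (-1 - (-4)) = -1/3
P[-1,0] = (-3 - 7) / (0 - (-1)) = -10
P[0,1] = (-5 - (-3)) / (1 - 0) = -2
P[1,4] = (-6 - (-5)) / (4 - 1) = -1/3
P[-4,-1,0] = (-10 - (-1/3)) / (0 - (-4)) = -29/12
P[-1,0,1] = (-2 - (-10)) / (1 - (-1)) = 4
P[0,1,4] = (-1/3 - (-2)) / (4 - 0) = 5/12
P[-4,-1,0,1] = (4 - (-29/12)) / (1 - (-4)) = 77/60
P[-1,0,1,4] = (5/12 - 4) / (4 - (-1)) = -43/60
P[-4,-1,0,1,4] = (-43/60 - 77/60) / (4 - (-4)) = -1/4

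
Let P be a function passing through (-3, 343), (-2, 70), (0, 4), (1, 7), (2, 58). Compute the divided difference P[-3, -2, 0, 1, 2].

P[-3,-2] = (70 - 343) / (-2 - (-3)) = -273
P[-2,0] = (4 - 70) / (0 - (-2)) = -33
P[0,1] = (7 - 4) / (1 - 0) = 3
P[1,2] = (58 - 7) / (2 - 1) = 51
P[-3,-2,0] = (-33 - (-273)) / (0 - (-3)) = 80
P[-2,0,1] = (3 - (-33)) / (1 - (-2)) = 12
P[0,1,2] = (51 - 3) / (2 - 0) = 24
P[-3,-2,0,1] = (12 - 80) / (1 - (-3)) = -17
P[-2,0,1,2] = (24 - 12) / (2 - (-2)) = 3
P[-3,-2,0,1,2] = (3 - (-17)) / (2 - (-3)) = 4

4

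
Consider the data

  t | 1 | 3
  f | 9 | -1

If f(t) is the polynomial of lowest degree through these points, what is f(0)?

Evaluate each Lagrange basis at t = 0:
L_0(0) = (-3)/[(-2)] = 3/2
L_1(0) = (-1)/[(2)] = -1/2
Sum: 9·(3/2) + (-1)·(-1/2) = 14

14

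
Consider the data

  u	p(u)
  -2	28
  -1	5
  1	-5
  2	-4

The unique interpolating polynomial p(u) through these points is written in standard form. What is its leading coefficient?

-1

The leading coefficient equals the top divided difference p[-2,-1,1,2].
p[-2,-1] = (5 - 28) / (-1 - (-2)) = -23
p[-1,1] = (-5 - 5) / (1 - (-1)) = -5
p[1,2] = (-4 - (-5)) / (2 - 1) = 1
p[-2,-1,1] = (-5 - (-23)) / (1 - (-2)) = 6
p[-1,1,2] = (1 - (-5)) / (2 - (-1)) = 2
p[-2,-1,1,2] = (2 - 6) / (2 - (-2)) = -1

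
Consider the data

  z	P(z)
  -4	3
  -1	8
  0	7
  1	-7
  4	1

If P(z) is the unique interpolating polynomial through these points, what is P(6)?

L_0(6) = (7)·(6)·(5)·(2)/[(-3)·(-4)·(-5)·(-8)] = 7/8
L_1(6) = (10)·(6)·(5)·(2)/[(3)·(-1)·(-2)·(-5)] = -20
L_2(6) = (10)·(7)·(5)·(2)/[(4)·(1)·(-1)·(-4)] = 175/4
L_3(6) = (10)·(7)·(6)·(2)/[(5)·(2)·(1)·(-3)] = -28
L_4(6) = (10)·(7)·(6)·(5)/[(8)·(5)·(4)·(3)] = 35/8
Sum: 3·(7/8) + 8·(-20) + 7·(175/4) + (-7)·(-28) + 1·(35/8) = 1397/4

1397/4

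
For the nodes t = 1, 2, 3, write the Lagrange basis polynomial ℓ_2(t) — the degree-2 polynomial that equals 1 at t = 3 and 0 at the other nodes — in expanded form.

ℓ_2(t) = (t - 1)(t - 2) / [(2)·(1)]
       = (t^2 - 3t + 2) / (2)

ℓ_2(t) = (1/2)t^2 - (3/2)t + 1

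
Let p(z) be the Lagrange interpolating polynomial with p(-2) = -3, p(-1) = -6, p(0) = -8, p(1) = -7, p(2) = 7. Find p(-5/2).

7/16

Evaluate each Lagrange basis at z = -5/2:
L_0(-5/2) = (-3/2)·(-5/2)·(-7/2)·(-9/2)/[(-1)·(-2)·(-3)·(-4)] = 315/128
L_1(-5/2) = (-1/2)·(-5/2)·(-7/2)·(-9/2)/[(1)·(-1)·(-2)·(-3)] = -105/32
L_2(-5/2) = (-1/2)·(-3/2)·(-7/2)·(-9/2)/[(2)·(1)·(-1)·(-2)] = 189/64
L_3(-5/2) = (-1/2)·(-3/2)·(-5/2)·(-9/2)/[(3)·(2)·(1)·(-1)] = -45/32
L_4(-5/2) = (-1/2)·(-3/2)·(-5/2)·(-7/2)/[(4)·(3)·(2)·(1)] = 35/128
Sum: (-3)·(315/128) + (-6)·(-105/32) + (-8)·(189/64) + (-7)·(-45/32) + 7·(35/128) = 7/16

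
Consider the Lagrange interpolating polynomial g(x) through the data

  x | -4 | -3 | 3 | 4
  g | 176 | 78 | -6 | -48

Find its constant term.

0

L_0(x) = (x + 3)(x - 3)(x - 4) / [-56] = -(1/56)x^3 + (1/14)x^2 + (9/56)x - 9/14
L_1(x) = (x + 4)(x - 3)(x - 4) / [42] = (1/42)x^3 - (1/14)x^2 - (8/21)x + 8/7
L_2(x) = (x + 4)(x + 3)(x - 4) / [-42] = -(1/42)x^3 - (1/14)x^2 + (8/21)x + 8/7
L_3(x) = (x + 4)(x + 3)(x - 3) / [56] = (1/56)x^3 + (1/14)x^2 - (9/56)x - 9/14
g(x) = 176·L_0 + 78·L_1 + (-6)·L_2 + (-48)·L_3
Only the constant term is needed; take it from each L_i and combine:
176·(-9/14) + 78·(8/7) + (-6)·(8/7) + (-48)·(-9/14) = 0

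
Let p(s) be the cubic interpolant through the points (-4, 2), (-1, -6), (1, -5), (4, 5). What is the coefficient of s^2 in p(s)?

Build the Lagrange basis polynomials:
L_0(s) = (s + 1)(s - 1)(s - 4) / [-120] = -(1/120)s^3 + (1/30)s^2 + (1/120)s - 1/30
L_1(s) = (s + 4)(s - 1)(s - 4) / [30] = (1/30)s^3 - (1/30)s^2 - (8/15)s + 8/15
L_2(s) = (s + 4)(s + 1)(s - 4) / [-30] = -(1/30)s^3 - (1/30)s^2 + (8/15)s + 8/15
L_3(s) = (s + 4)(s + 1)(s - 1) / [120] = (1/120)s^3 + (1/30)s^2 - (1/120)s - 1/30
p(s) = 2·L_0 + (-6)·L_1 + (-5)·L_2 + 5·L_3
Only the coefficient of s^2 is needed; take it from each L_i and combine:
2·(1/30) + (-6)·(-1/30) + (-5)·(-1/30) + 5·(1/30) = 3/5

3/5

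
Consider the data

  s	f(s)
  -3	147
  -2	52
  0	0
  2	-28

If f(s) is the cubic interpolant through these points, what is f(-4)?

320

Using Newton's divided-difference form:
f[-3,-2] = (52 - 147) / (-2 - (-3)) = -95
f[-2,0] = (0 - 52) / (0 - (-2)) = -26
f[0,2] = (-28 - 0) / (2 - 0) = -14
f[-3,-2,0] = (-26 - (-95)) / (0 - (-3)) = 23
f[-2,0,2] = (-14 - (-26)) / (2 - (-2)) = 3
f[-3,-2,0,2] = (3 - 23) / (2 - (-3)) = -4
f(-4) = 147 + (-95)·(-1) + 23·(-1)·(-2) + (-4)·(-1)·(-2)·(-4) = 320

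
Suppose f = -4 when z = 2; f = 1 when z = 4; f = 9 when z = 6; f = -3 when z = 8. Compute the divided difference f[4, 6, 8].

-5/2

f[4,6] = (9 - 1) / (6 - 4) = 4
f[6,8] = (-3 - 9) / (8 - 6) = -6
f[4,6,8] = (-6 - 4) / (8 - 4) = -5/2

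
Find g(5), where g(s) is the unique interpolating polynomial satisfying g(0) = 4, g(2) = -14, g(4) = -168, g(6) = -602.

Using Newton's divided-difference form:
g[0,2] = (-14 - 4) / (2 - 0) = -9
g[2,4] = (-168 - (-14)) / (4 - 2) = -77
g[4,6] = (-602 - (-168)) / (6 - 4) = -217
g[0,2,4] = (-77 - (-9)) / (4 - 0) = -17
g[2,4,6] = (-217 - (-77)) / (6 - 2) = -35
g[0,2,4,6] = (-35 - (-17)) / (6 - 0) = -3
g(5) = 4 + (-9)·(5) + (-17)·(5)·(3) + (-3)·(5)·(3)·(1) = -341

-341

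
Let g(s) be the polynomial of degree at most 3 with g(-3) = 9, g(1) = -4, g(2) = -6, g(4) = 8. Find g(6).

L_0(6) = (5)·(4)·(2)/[(-4)·(-5)·(-7)] = -2/7
L_1(6) = (9)·(4)·(2)/[(4)·(-1)·(-3)] = 6
L_2(6) = (9)·(5)·(2)/[(5)·(1)·(-2)] = -9
L_3(6) = (9)·(5)·(4)/[(7)·(3)·(2)] = 30/7
Sum: 9·(-2/7) + (-4)·(6) + (-6)·(-9) + 8·(30/7) = 432/7

432/7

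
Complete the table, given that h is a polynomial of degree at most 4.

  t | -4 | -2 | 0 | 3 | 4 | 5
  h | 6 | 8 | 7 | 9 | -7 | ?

The 5 known values determine h uniquely (degree ≤ 4).
Evaluate each Lagrange basis at t = 5:
L_0(5) = (7)·(5)·(2)·(1)/[(-2)·(-4)·(-7)·(-8)] = 5/32
L_1(5) = (9)·(5)·(2)·(1)/[(2)·(-2)·(-5)·(-6)] = -3/4
L_2(5) = (9)·(7)·(2)·(1)/[(4)·(2)·(-3)·(-4)] = 21/16
L_3(5) = (9)·(7)·(5)·(1)/[(7)·(5)·(3)·(-1)] = -3
L_4(5) = (9)·(7)·(5)·(2)/[(8)·(6)·(4)·(1)] = 105/32
Sum: 6·(5/32) + 8·(-3/4) + 7·(21/16) + 9·(-3) + (-7)·(105/32) = -1467/32

-1467/32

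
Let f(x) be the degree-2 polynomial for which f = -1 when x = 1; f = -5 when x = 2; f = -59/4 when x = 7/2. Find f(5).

-29

Using Newton's divided-difference form:
f[1,2] = (-5 - (-1)) / (2 - 1) = -4
f[2,7/2] = (-59/4 - (-5)) / (7/2 - 2) = -13/2
f[1,2,7/2] = (-13/2 - (-4)) / (7/2 - 1) = -1
f(5) = -1 + (-4)·(4) + (-1)·(4)·(3) = -29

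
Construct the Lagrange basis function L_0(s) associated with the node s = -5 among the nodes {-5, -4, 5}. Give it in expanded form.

L_0(s) = (1/10)s^2 - (1/10)s - 2

L_0(s) = (s + 4)(s - 5) / [(-1)·(-10)]
       = (s^2 - s - 20) / (10)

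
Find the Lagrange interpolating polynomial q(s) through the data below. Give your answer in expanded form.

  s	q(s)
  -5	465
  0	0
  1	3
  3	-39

Build the Lagrange basis polynomials:
L_0(s) = s(s - 1)(s - 3) / [-240] = -(1/240)s^3 + (1/60)s^2 - (1/80)s
L_1(s) = (s + 5)(s - 1)(s - 3) / [15] = (1/15)s^3 + (1/15)s^2 - (17/15)s + 1
L_2(s) = (s + 5)s(s - 3) / [-12] = -(1/12)s^3 - (1/6)s^2 + (5/4)s
L_3(s) = (s + 5)s(s - 1) / [48] = (1/48)s^3 + (1/12)s^2 - (5/48)s
q(s) = 465·L_0 + 0·L_1 + 3·L_2 + (-39)·L_3
  465·L_0(s) = -(31/16)s^3 + (31/4)s^2 - (93/16)s
  0·L_1(s) = 0
  3·L_2(s) = -(1/4)s^3 - (1/2)s^2 + (15/4)s
  (-39)·L_3(s) = -(13/16)s^3 - (13/4)s^2 + (65/16)s
Adding term by term: -3s^3 + 4s^2 + 2s

q(s) = -3s^3 + 4s^2 + 2s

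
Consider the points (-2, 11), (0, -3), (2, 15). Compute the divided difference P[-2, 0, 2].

P[-2,0] = (-3 - 11) / (0 - (-2)) = -7
P[0,2] = (15 - (-3)) / (2 - 0) = 9
P[-2,0,2] = (9 - (-7)) / (2 - (-2)) = 4

4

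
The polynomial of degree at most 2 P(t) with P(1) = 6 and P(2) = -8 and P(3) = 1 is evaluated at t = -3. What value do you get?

292

Using Newton's divided-difference form:
P[1,2] = (-8 - 6) / (2 - 1) = -14
P[2,3] = (1 - (-8)) / (3 - 2) = 9
P[1,2,3] = (9 - (-14)) / (3 - 1) = 23/2
P(-3) = 6 + (-14)·(-4) + (23/2)·(-4)·(-5) = 292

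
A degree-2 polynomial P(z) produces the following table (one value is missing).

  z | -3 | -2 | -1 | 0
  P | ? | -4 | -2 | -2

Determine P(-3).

The 3 known values determine P uniquely (degree ≤ 2).
L_0(-3) = (-2)·(-3)/[(-1)·(-2)] = 3
L_1(-3) = (-1)·(-3)/[(1)·(-1)] = -3
L_2(-3) = (-1)·(-2)/[(2)·(1)] = 1
Sum: (-4)·(3) + (-2)·(-3) + (-2)·(1) = -8

-8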